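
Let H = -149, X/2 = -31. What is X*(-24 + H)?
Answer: 10726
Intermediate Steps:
X = -62 (X = 2*(-31) = -62)
X*(-24 + H) = -62*(-24 - 149) = -62*(-173) = 10726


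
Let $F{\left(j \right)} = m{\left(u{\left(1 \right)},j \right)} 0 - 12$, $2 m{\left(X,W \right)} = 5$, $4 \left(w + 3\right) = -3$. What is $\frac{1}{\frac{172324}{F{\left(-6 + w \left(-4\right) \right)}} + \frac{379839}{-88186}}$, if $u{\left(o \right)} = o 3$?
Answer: $- \frac{264558}{3800280583} \approx -6.9615 \cdot 10^{-5}$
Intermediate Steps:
$u{\left(o \right)} = 3 o$
$w = - \frac{15}{4}$ ($w = -3 + \frac{1}{4} \left(-3\right) = -3 - \frac{3}{4} = - \frac{15}{4} \approx -3.75$)
$m{\left(X,W \right)} = \frac{5}{2}$ ($m{\left(X,W \right)} = \frac{1}{2} \cdot 5 = \frac{5}{2}$)
$F{\left(j \right)} = -12$ ($F{\left(j \right)} = \frac{5}{2} \cdot 0 - 12 = 0 - 12 = -12$)
$\frac{1}{\frac{172324}{F{\left(-6 + w \left(-4\right) \right)}} + \frac{379839}{-88186}} = \frac{1}{\frac{172324}{-12} + \frac{379839}{-88186}} = \frac{1}{172324 \left(- \frac{1}{12}\right) + 379839 \left(- \frac{1}{88186}\right)} = \frac{1}{- \frac{43081}{3} - \frac{379839}{88186}} = \frac{1}{- \frac{3800280583}{264558}} = - \frac{264558}{3800280583}$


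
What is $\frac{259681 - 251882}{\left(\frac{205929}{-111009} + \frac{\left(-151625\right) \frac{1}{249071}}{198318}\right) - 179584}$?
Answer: $- \frac{14254800856253951466}{328242159329003568185} \approx -0.043428$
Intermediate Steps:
$\frac{259681 - 251882}{\left(\frac{205929}{-111009} + \frac{\left(-151625\right) \frac{1}{249071}}{198318}\right) - 179584} = \frac{7799}{\left(205929 \left(- \frac{1}{111009}\right) + \left(-151625\right) \frac{1}{249071} \cdot \frac{1}{198318}\right) - 179584} = \frac{7799}{\left(- \frac{68643}{37003} - \frac{151625}{49395262578}\right) - 179584} = \frac{7799}{- \frac{3390644619721529}{1827772901173734} - 179584} = \frac{7799}{- \frac{328242159329003568185}{1827772901173734}} = 7799 \left(- \frac{1827772901173734}{328242159329003568185}\right) = - \frac{14254800856253951466}{328242159329003568185}$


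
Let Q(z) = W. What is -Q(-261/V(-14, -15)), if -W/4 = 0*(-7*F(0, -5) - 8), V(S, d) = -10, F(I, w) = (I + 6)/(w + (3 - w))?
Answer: 0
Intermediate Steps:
F(I, w) = 2 + I/3 (F(I, w) = (6 + I)/3 = (6 + I)*(⅓) = 2 + I/3)
W = 0 (W = -0*(-7*(2 + (⅓)*0) - 8) = -0*(-7*(2 + 0) - 8) = -0*(-7*2 - 8) = -0*(-14 - 8) = -0*(-22) = -4*0 = 0)
Q(z) = 0
-Q(-261/V(-14, -15)) = -1*0 = 0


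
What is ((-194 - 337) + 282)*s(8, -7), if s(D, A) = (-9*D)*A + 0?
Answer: -125496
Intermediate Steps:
s(D, A) = -9*A*D (s(D, A) = -9*A*D + 0 = -9*A*D)
((-194 - 337) + 282)*s(8, -7) = ((-194 - 337) + 282)*(-9*(-7)*8) = (-531 + 282)*504 = -249*504 = -125496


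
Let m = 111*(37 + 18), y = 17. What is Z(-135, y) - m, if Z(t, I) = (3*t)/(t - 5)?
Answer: -170859/28 ≈ -6102.1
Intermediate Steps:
Z(t, I) = 3*t/(-5 + t) (Z(t, I) = (3*t)/(-5 + t) = 3*t/(-5 + t))
m = 6105 (m = 111*55 = 6105)
Z(-135, y) - m = 3*(-135)/(-5 - 135) - 1*6105 = 3*(-135)/(-140) - 6105 = 3*(-135)*(-1/140) - 6105 = 81/28 - 6105 = -170859/28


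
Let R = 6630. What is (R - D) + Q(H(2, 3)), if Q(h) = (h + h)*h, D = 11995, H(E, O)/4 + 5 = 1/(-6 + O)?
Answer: -40093/9 ≈ -4454.8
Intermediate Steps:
H(E, O) = -20 + 4/(-6 + O)
Q(h) = 2*h² (Q(h) = (2*h)*h = 2*h²)
(R - D) + Q(H(2, 3)) = (6630 - 1*11995) + 2*(4*(31 - 5*3)/(-6 + 3))² = (6630 - 11995) + 2*(4*(31 - 15)/(-3))² = -5365 + 2*(4*(-⅓)*16)² = -5365 + 2*(-64/3)² = -5365 + 2*(4096/9) = -5365 + 8192/9 = -40093/9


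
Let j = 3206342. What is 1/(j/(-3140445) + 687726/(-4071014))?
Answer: -6392397780615/7606414424429 ≈ -0.84040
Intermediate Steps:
1/(j/(-3140445) + 687726/(-4071014)) = 1/(3206342/(-3140445) + 687726/(-4071014)) = 1/(3206342*(-1/3140445) + 687726*(-1/4071014)) = 1/(-3206342/3140445 - 343863/2035507) = 1/(-7606414424429/6392397780615) = -6392397780615/7606414424429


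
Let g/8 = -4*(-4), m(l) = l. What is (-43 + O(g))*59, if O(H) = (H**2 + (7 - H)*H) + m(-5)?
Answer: 50032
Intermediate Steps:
g = 128 (g = 8*(-4*(-4)) = 8*16 = 128)
O(H) = -5 + H**2 + H*(7 - H) (O(H) = (H**2 + (7 - H)*H) - 5 = (H**2 + H*(7 - H)) - 5 = -5 + H**2 + H*(7 - H))
(-43 + O(g))*59 = (-43 + (-5 + 7*128))*59 = (-43 + (-5 + 896))*59 = (-43 + 891)*59 = 848*59 = 50032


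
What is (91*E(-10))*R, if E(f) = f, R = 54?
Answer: -49140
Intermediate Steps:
(91*E(-10))*R = (91*(-10))*54 = -910*54 = -49140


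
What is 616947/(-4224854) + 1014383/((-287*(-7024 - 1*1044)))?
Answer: 1428534712715/4891358517332 ≈ 0.29205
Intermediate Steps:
616947/(-4224854) + 1014383/((-287*(-7024 - 1*1044))) = 616947*(-1/4224854) + 1014383/((-287*(-7024 - 1044))) = -616947/4224854 + 1014383/((-287*(-8068))) = -616947/4224854 + 1014383/2315516 = 1428534712715/4891358517332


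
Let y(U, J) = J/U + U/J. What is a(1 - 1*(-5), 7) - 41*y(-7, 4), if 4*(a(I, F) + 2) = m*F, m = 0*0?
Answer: 2609/28 ≈ 93.179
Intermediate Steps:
m = 0
a(I, F) = -2 (a(I, F) = -2 + (0*F)/4 = -2 + (1/4)*0 = -2 + 0 = -2)
a(1 - 1*(-5), 7) - 41*y(-7, 4) = -2 - 41*(4/(-7) - 7/4) = -2 - 41*(4*(-1/7) - 7*1/4) = -2 - 41*(-4/7 - 7/4) = -2 - 41*(-65/28) = -2 + 2665/28 = 2609/28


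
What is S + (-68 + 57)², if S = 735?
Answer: 856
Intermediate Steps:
S + (-68 + 57)² = 735 + (-68 + 57)² = 735 + (-11)² = 735 + 121 = 856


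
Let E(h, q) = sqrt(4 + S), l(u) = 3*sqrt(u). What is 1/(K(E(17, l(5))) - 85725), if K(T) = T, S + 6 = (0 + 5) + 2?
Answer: -17145/1469755124 - sqrt(5)/7348775620 ≈ -1.1666e-5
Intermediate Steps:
S = 1 (S = -6 + ((0 + 5) + 2) = -6 + (5 + 2) = -6 + 7 = 1)
E(h, q) = sqrt(5) (E(h, q) = sqrt(4 + 1) = sqrt(5))
1/(K(E(17, l(5))) - 85725) = 1/(sqrt(5) - 85725) = 1/(-85725 + sqrt(5))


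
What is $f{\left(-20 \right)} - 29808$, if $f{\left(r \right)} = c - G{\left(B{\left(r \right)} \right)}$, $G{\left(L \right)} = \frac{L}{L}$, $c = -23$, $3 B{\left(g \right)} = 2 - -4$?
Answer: $-29832$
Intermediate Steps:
$B{\left(g \right)} = 2$ ($B{\left(g \right)} = \frac{2 - -4}{3} = \frac{2 + 4}{3} = \frac{1}{3} \cdot 6 = 2$)
$G{\left(L \right)} = 1$
$f{\left(r \right)} = -24$ ($f{\left(r \right)} = -23 - 1 = -24$)
$f{\left(-20 \right)} - 29808 = -24 - 29808 = -29832$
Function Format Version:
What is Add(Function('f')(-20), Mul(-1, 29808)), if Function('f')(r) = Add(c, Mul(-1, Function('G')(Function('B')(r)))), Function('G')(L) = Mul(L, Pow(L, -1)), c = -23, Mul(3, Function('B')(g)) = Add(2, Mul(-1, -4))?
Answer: -29832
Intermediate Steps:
Function('B')(g) = 2 (Function('B')(g) = Mul(Rational(1, 3), Add(2, Mul(-1, -4))) = Mul(Rational(1, 3), Add(2, 4)) = Mul(Rational(1, 3), 6) = 2)
Function('G')(L) = 1
Function('f')(r) = -24 (Function('f')(r) = Add(-23, Mul(-1, 1)) = Add(-23, -1) = -24)
Add(Function('f')(-20), Mul(-1, 29808)) = Add(-24, Mul(-1, 29808)) = Add(-24, -29808) = -29832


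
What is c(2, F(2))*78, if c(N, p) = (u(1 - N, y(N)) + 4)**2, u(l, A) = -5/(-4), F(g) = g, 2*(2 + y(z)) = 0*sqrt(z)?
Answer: 17199/8 ≈ 2149.9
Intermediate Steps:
y(z) = -2 (y(z) = -2 + (0*sqrt(z))/2 = -2 + (1/2)*0 = -2 + 0 = -2)
u(l, A) = 5/4 (u(l, A) = -5*(-1/4) = 5/4)
c(N, p) = 441/16 (c(N, p) = (5/4 + 4)**2 = (21/4)**2 = 441/16)
c(2, F(2))*78 = (441/16)*78 = 17199/8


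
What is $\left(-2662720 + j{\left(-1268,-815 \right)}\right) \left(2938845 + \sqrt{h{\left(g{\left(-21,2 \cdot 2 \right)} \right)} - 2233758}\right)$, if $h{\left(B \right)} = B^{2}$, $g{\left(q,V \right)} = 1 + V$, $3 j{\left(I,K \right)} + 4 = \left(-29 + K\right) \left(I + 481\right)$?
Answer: $-7174637564640 - 2441312 i \sqrt{2233733} \approx -7.1746 \cdot 10^{12} - 3.6487 \cdot 10^{9} i$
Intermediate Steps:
$j{\left(I,K \right)} = - \frac{4}{3} + \frac{\left(-29 + K\right) \left(481 + I\right)}{3}$ ($j{\left(I,K \right)} = - \frac{4}{3} + \frac{\left(-29 + K\right) \left(I + 481\right)}{3} = - \frac{4}{3} + \frac{\left(-29 + K\right) \left(481 + I\right)}{3}$)
$\left(-2662720 + j{\left(-1268,-815 \right)}\right) \left(2938845 + \sqrt{h{\left(g{\left(-21,2 \cdot 2 \right)} \right)} - 2233758}\right) = \left(-2662720 + \left(-4651 - - \frac{36772}{3} + \frac{481}{3} \left(-815\right) + \frac{1}{3} \left(-1268\right) \left(-815\right)\right)\right) \left(2938845 + \sqrt{\left(1 + 2 \cdot 2\right)^{2} - 2233758}\right) = \left(-2662720 + \left(-4651 + \frac{36772}{3} - \frac{392015}{3} + \frac{1033420}{3}\right)\right) \left(2938845 + \sqrt{\left(1 + 4\right)^{2} - 2233758}\right) = \left(-2662720 + 221408\right) \left(2938845 + \sqrt{5^{2} - 2233758}\right) = - 2441312 \left(2938845 + \sqrt{25 - 2233758}\right) = - 2441312 \left(2938845 + \sqrt{-2233733}\right) = - 2441312 \left(2938845 + i \sqrt{2233733}\right) = -7174637564640 - 2441312 i \sqrt{2233733}$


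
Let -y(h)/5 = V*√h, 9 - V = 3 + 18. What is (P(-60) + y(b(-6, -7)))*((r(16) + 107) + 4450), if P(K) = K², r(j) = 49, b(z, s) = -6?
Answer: 16581600 + 276360*I*√6 ≈ 1.6582e+7 + 6.7694e+5*I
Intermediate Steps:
V = -12 (V = 9 - (3 + 18) = 9 - 1*21 = 9 - 21 = -12)
y(h) = 60*√h (y(h) = -(-60)*√h = 60*√h)
(P(-60) + y(b(-6, -7)))*((r(16) + 107) + 4450) = ((-60)² + 60*√(-6))*((49 + 107) + 4450) = (3600 + 60*(I*√6))*(156 + 4450) = (3600 + 60*I*√6)*4606 = 16581600 + 276360*I*√6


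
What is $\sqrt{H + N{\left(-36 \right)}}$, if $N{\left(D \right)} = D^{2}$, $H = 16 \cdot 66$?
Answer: $28 \sqrt{3} \approx 48.497$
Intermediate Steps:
$H = 1056$
$\sqrt{H + N{\left(-36 \right)}} = \sqrt{1056 + \left(-36\right)^{2}} = \sqrt{1056 + 1296} = \sqrt{2352} = 28 \sqrt{3}$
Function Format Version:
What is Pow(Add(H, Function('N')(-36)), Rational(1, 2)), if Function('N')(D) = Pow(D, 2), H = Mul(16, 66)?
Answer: Mul(28, Pow(3, Rational(1, 2))) ≈ 48.497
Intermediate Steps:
H = 1056
Pow(Add(H, Function('N')(-36)), Rational(1, 2)) = Pow(Add(1056, Pow(-36, 2)), Rational(1, 2)) = Pow(Add(1056, 1296), Rational(1, 2)) = Pow(2352, Rational(1, 2)) = Mul(28, Pow(3, Rational(1, 2)))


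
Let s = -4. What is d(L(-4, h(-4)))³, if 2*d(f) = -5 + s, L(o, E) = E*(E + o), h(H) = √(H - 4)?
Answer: -729/8 ≈ -91.125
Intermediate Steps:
h(H) = √(-4 + H)
d(f) = -9/2 (d(f) = (-5 - 4)/2 = (½)*(-9) = -9/2)
d(L(-4, h(-4)))³ = (-9/2)³ = -729/8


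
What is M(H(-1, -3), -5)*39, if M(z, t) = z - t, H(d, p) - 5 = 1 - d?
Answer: 468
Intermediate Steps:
H(d, p) = 6 - d (H(d, p) = 5 + (1 - d) = 6 - d)
M(H(-1, -3), -5)*39 = ((6 - 1*(-1)) - 1*(-5))*39 = ((6 + 1) + 5)*39 = (7 + 5)*39 = 12*39 = 468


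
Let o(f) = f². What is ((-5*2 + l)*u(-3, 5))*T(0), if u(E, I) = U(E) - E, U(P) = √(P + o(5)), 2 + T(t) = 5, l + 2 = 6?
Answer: -54 - 18*√22 ≈ -138.43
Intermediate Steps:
l = 4 (l = -2 + 6 = 4)
T(t) = 3 (T(t) = -2 + 5 = 3)
U(P) = √(25 + P) (U(P) = √(P + 5²) = √(P + 25) = √(25 + P))
u(E, I) = √(25 + E) - E
((-5*2 + l)*u(-3, 5))*T(0) = ((-5*2 + 4)*(√(25 - 3) - 1*(-3)))*3 = ((-10 + 4)*(√22 + 3))*3 = -6*(3 + √22)*3 = (-18 - 6*√22)*3 = -54 - 18*√22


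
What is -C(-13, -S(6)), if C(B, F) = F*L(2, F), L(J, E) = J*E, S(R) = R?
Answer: -72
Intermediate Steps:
L(J, E) = E*J
C(B, F) = 2*F² (C(B, F) = F*(F*2) = F*(2*F) = 2*F²)
-C(-13, -S(6)) = -2*(-1*6)² = -2*(-6)² = -2*36 = -1*72 = -72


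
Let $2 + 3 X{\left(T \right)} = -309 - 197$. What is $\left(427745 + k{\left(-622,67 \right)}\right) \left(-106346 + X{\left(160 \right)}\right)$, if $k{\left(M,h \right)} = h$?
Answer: $-45568537784$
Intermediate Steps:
$X{\left(T \right)} = - \frac{508}{3}$ ($X{\left(T \right)} = - \frac{2}{3} + \frac{-309 - 197}{3} = - \frac{2}{3} + \frac{1}{3} \left(-506\right) = - \frac{2}{3} - \frac{506}{3} = - \frac{508}{3}$)
$\left(427745 + k{\left(-622,67 \right)}\right) \left(-106346 + X{\left(160 \right)}\right) = \left(427745 + 67\right) \left(-106346 - \frac{508}{3}\right) = 427812 \left(- \frac{319546}{3}\right) = -45568537784$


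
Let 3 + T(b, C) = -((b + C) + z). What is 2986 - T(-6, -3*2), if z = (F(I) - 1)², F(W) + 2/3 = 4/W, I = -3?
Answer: 2986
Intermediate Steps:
F(W) = -⅔ + 4/W
z = 9 (z = ((-⅔ + 4/(-3)) - 1)² = ((-⅔ + 4*(-⅓)) - 1)² = ((-⅔ - 4/3) - 1)² = (-2 - 1)² = (-3)² = 9)
T(b, C) = -12 - C - b (T(b, C) = -3 - ((b + C) + 9) = -3 - ((C + b) + 9) = -3 - (9 + C + b) = -3 + (-9 - C - b) = -12 - C - b)
2986 - T(-6, -3*2) = 2986 - (-12 - (-3)*2 - 1*(-6)) = 2986 - (-12 - 1*(-6) + 6) = 2986 - (-12 + 6 + 6) = 2986 - 1*0 = 2986 + 0 = 2986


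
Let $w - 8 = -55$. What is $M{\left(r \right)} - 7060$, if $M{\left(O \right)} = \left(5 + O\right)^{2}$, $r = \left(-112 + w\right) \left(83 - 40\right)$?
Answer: $46669164$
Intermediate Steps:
$w = -47$ ($w = 8 - 55 = -47$)
$r = -6837$ ($r = \left(-112 - 47\right) \left(83 - 40\right) = \left(-159\right) 43 = -6837$)
$M{\left(r \right)} - 7060 = \left(5 - 6837\right)^{2} - 7060 = \left(-6832\right)^{2} - 7060 = 46676224 - 7060 = 46669164$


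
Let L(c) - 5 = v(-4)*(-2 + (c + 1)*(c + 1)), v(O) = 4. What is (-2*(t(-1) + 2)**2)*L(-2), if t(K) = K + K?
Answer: 0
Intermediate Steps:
t(K) = 2*K
L(c) = -3 + 4*(1 + c)**2 (L(c) = 5 + 4*(-2 + (c + 1)*(c + 1)) = 5 + 4*(-2 + (1 + c)*(1 + c)) = 5 + 4*(-2 + (1 + c)**2) = 5 + (-8 + 4*(1 + c)**2) = -3 + 4*(1 + c)**2)
(-2*(t(-1) + 2)**2)*L(-2) = (-2*(2*(-1) + 2)**2)*(-3 + 4*(1 - 2)**2) = (-2*(-2 + 2)**2)*(-3 + 4*(-1)**2) = (-2*0**2)*(-3 + 4*1) = (-2*0)*(-3 + 4) = 0*1 = 0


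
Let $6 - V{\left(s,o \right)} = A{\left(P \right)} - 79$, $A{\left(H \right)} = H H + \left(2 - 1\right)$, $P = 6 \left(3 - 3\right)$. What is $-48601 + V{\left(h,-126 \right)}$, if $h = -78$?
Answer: $-48517$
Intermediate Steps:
$P = 0$ ($P = 6 \cdot 0 = 0$)
$A{\left(H \right)} = 1 + H^{2}$ ($A{\left(H \right)} = H^{2} + 1 = 1 + H^{2}$)
$V{\left(s,o \right)} = 84$ ($V{\left(s,o \right)} = 6 - \left(\left(1 + 0^{2}\right) - 79\right) = 6 - \left(\left(1 + 0\right) - 79\right) = 6 - \left(1 - 79\right) = 6 - -78 = 6 + 78 = 84$)
$-48601 + V{\left(h,-126 \right)} = -48601 + 84 = -48517$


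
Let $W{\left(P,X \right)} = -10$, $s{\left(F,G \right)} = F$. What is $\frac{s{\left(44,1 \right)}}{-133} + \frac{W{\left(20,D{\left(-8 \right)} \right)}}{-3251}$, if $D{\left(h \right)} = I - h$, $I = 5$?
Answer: $- \frac{141714}{432383} \approx -0.32775$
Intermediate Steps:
$D{\left(h \right)} = 5 - h$
$\frac{s{\left(44,1 \right)}}{-133} + \frac{W{\left(20,D{\left(-8 \right)} \right)}}{-3251} = \frac{44}{-133} - \frac{10}{-3251} = 44 \left(- \frac{1}{133}\right) - - \frac{10}{3251} = - \frac{44}{133} + \frac{10}{3251} = - \frac{141714}{432383}$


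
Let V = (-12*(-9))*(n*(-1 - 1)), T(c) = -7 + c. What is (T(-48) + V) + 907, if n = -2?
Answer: 1284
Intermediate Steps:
V = 432 (V = (-12*(-9))*(-2*(-1 - 1)) = 108*(-2*(-2)) = 108*4 = 432)
(T(-48) + V) + 907 = ((-7 - 48) + 432) + 907 = (-55 + 432) + 907 = 377 + 907 = 1284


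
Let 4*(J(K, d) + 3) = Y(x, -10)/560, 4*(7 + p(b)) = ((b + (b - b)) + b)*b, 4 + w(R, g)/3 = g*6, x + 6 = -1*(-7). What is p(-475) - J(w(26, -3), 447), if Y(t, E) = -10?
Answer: 25269105/224 ≈ 1.1281e+5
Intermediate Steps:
x = 1 (x = -6 - 1*(-7) = -6 + 7 = 1)
w(R, g) = -12 + 18*g (w(R, g) = -12 + 3*(g*6) = -12 + 3*(6*g) = -12 + 18*g)
p(b) = -7 + b**2/2 (p(b) = -7 + (((b + (b - b)) + b)*b)/4 = -7 + (((b + 0) + b)*b)/4 = -7 + ((b + b)*b)/4 = -7 + ((2*b)*b)/4 = -7 + (2*b**2)/4 = -7 + b**2/2)
J(K, d) = -673/224 (J(K, d) = -3 + (-10/560)/4 = -3 + (-10*1/560)/4 = -3 + (1/4)*(-1/56) = -3 - 1/224 = -673/224)
p(-475) - J(w(26, -3), 447) = (-7 + (1/2)*(-475)**2) - 1*(-673/224) = (-7 + (1/2)*225625) + 673/224 = (-7 + 225625/2) + 673/224 = 225611/2 + 673/224 = 25269105/224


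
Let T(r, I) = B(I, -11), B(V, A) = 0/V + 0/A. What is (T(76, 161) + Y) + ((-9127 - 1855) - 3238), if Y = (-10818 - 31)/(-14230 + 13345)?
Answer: -12573851/885 ≈ -14208.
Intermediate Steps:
B(V, A) = 0 (B(V, A) = 0 + 0 = 0)
T(r, I) = 0
Y = 10849/885 (Y = -10849/(-885) = -10849*(-1/885) = 10849/885 ≈ 12.259)
(T(76, 161) + Y) + ((-9127 - 1855) - 3238) = (0 + 10849/885) + ((-9127 - 1855) - 3238) = 10849/885 + (-10982 - 3238) = 10849/885 - 14220 = -12573851/885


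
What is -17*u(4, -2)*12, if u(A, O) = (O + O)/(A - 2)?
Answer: 408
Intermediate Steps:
u(A, O) = 2*O/(-2 + A) (u(A, O) = (2*O)/(-2 + A) = 2*O/(-2 + A))
-17*u(4, -2)*12 = -34*(-2)/(-2 + 4)*12 = -34*(-2)/2*12 = -17*(-2)*12 = 34*12 = 408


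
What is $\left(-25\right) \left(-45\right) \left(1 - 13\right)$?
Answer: $-13500$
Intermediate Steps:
$\left(-25\right) \left(-45\right) \left(1 - 13\right) = 1125 \left(1 - 13\right) = 1125 \left(-12\right) = -13500$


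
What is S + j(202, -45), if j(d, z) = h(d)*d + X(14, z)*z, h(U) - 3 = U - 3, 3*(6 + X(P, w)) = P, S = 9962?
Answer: 50826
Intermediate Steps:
X(P, w) = -6 + P/3
h(U) = U (h(U) = 3 + (U - 3) = 3 + (-3 + U) = U)
j(d, z) = d² - 4*z/3 (j(d, z) = d*d + (-6 + (⅓)*14)*z = d² + (-6 + 14/3)*z = d² - 4*z/3)
S + j(202, -45) = 9962 + (202² - 4/3*(-45)) = 9962 + (40804 + 60) = 9962 + 40864 = 50826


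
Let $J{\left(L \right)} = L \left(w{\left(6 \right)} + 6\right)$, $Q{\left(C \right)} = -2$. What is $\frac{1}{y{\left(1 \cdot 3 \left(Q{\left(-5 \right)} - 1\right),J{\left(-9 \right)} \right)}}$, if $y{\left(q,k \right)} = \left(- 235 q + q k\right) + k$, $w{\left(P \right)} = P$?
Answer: $\frac{1}{2979} \approx 0.00033568$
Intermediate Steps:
$J{\left(L \right)} = 12 L$ ($J{\left(L \right)} = L \left(6 + 6\right) = L 12 = 12 L$)
$y{\left(q,k \right)} = k - 235 q + k q$ ($y{\left(q,k \right)} = \left(- 235 q + k q\right) + k = k - 235 q + k q$)
$\frac{1}{y{\left(1 \cdot 3 \left(Q{\left(-5 \right)} - 1\right),J{\left(-9 \right)} \right)}} = \frac{1}{12 \left(-9\right) - 235 \cdot 1 \cdot 3 \left(-2 - 1\right) + 12 \left(-9\right) 1 \cdot 3 \left(-2 - 1\right)} = \frac{1}{-108 - 235 \cdot 1 \cdot 3 \left(-3\right) - 108 \cdot 1 \cdot 3 \left(-3\right)} = \frac{1}{-108 - 235 \cdot 1 \left(-9\right) - 108 \cdot 1 \left(-9\right)} = \frac{1}{-108 - -2115 - -972} = \frac{1}{-108 + 2115 + 972} = \frac{1}{2979}$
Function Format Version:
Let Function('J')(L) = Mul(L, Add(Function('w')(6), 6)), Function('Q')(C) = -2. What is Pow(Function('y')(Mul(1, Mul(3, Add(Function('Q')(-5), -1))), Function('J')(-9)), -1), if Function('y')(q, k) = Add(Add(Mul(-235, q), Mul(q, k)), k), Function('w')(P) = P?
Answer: Rational(1, 2979) ≈ 0.00033568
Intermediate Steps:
Function('J')(L) = Mul(12, L) (Function('J')(L) = Mul(L, Add(6, 6)) = Mul(L, 12) = Mul(12, L))
Function('y')(q, k) = Add(k, Mul(-235, q), Mul(k, q)) (Function('y')(q, k) = Add(Add(Mul(-235, q), Mul(k, q)), k) = Add(k, Mul(-235, q), Mul(k, q)))
Pow(Function('y')(Mul(1, Mul(3, Add(Function('Q')(-5), -1))), Function('J')(-9)), -1) = Pow(Add(Mul(12, -9), Mul(-235, Mul(1, Mul(3, Add(-2, -1)))), Mul(Mul(12, -9), Mul(1, Mul(3, Add(-2, -1))))), -1) = Pow(Add(-108, Mul(-235, Mul(1, Mul(3, -3))), Mul(-108, Mul(1, Mul(3, -3)))), -1) = Pow(Add(-108, Mul(-235, Mul(1, -9)), Mul(-108, Mul(1, -9))), -1) = Pow(Add(-108, Mul(-235, -9), Mul(-108, -9)), -1) = Pow(Add(-108, 2115, 972), -1) = Pow(2979, -1) = Rational(1, 2979)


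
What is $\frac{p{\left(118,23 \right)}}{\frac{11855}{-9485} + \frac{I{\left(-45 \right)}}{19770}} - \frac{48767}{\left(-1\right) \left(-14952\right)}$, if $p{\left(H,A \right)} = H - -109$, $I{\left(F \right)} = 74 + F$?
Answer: $- \frac{129574678456679}{700047511464} \approx -185.09$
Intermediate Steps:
$p{\left(H,A \right)} = 109 + H$ ($p{\left(H,A \right)} = H + 109 = 109 + H$)
$\frac{p{\left(118,23 \right)}}{\frac{11855}{-9485} + \frac{I{\left(-45 \right)}}{19770}} - \frac{48767}{\left(-1\right) \left(-14952\right)} = \frac{109 + 118}{\frac{11855}{-9485} + \frac{74 - 45}{19770}} - \frac{48767}{\left(-1\right) \left(-14952\right)} = \frac{227}{11855 \left(- \frac{1}{9485}\right) + 29 \cdot \frac{1}{19770}} - \frac{48767}{14952} = \frac{227}{- \frac{2371}{1897} + \frac{29}{19770}} - \frac{48767}{14952} = \frac{227}{- \frac{46819657}{37503690}} - \frac{48767}{14952} = 227 \left(- \frac{37503690}{46819657}\right) - \frac{48767}{14952} = - \frac{8513337630}{46819657} - \frac{48767}{14952} = - \frac{129574678456679}{700047511464}$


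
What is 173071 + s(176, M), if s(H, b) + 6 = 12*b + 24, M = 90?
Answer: 174169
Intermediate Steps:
s(H, b) = 18 + 12*b (s(H, b) = -6 + (12*b + 24) = -6 + (24 + 12*b) = 18 + 12*b)
173071 + s(176, M) = 173071 + (18 + 12*90) = 173071 + (18 + 1080) = 173071 + 1098 = 174169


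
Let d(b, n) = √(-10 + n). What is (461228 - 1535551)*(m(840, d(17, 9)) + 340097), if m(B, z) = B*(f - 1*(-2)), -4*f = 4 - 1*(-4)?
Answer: -365374029331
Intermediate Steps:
f = -2 (f = -(4 - 1*(-4))/4 = -(4 + 4)/4 = -¼*8 = -2)
m(B, z) = 0 (m(B, z) = B*(-2 - 1*(-2)) = B*(-2 + 2) = B*0 = 0)
(461228 - 1535551)*(m(840, d(17, 9)) + 340097) = (461228 - 1535551)*(0 + 340097) = -1074323*340097 = -365374029331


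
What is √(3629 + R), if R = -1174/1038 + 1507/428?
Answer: 5*√1791823168761/111066 ≈ 60.261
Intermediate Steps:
R = 530897/222132 (R = -1174*1/1038 + 1507*(1/428) = -587/519 + 1507/428 = 530897/222132 ≈ 2.3900)
√(3629 + R) = √(3629 + 530897/222132) = √(806647925/222132) = 5*√1791823168761/111066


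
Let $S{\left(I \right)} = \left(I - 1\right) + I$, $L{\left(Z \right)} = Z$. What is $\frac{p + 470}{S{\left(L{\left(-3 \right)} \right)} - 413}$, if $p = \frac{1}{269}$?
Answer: $- \frac{126431}{112980} \approx -1.1191$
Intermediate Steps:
$p = \frac{1}{269} \approx 0.0037175$
$S{\left(I \right)} = -1 + 2 I$ ($S{\left(I \right)} = \left(-1 + I\right) + I = -1 + 2 I$)
$\frac{p + 470}{S{\left(L{\left(-3 \right)} \right)} - 413} = \frac{\frac{1}{269} + 470}{\left(-1 + 2 \left(-3\right)\right) - 413} = \frac{126431}{269 \left(\left(-1 - 6\right) - 413\right)} = \frac{126431}{269 \left(-7 - 413\right)} = \frac{126431}{269 \left(-420\right)} = \frac{126431}{269} \left(- \frac{1}{420}\right) = - \frac{126431}{112980}$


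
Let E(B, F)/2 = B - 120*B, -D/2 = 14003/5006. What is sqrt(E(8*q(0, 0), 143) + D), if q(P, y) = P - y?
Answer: I*sqrt(35049509)/2503 ≈ 2.3653*I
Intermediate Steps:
D = -14003/2503 (D = -28006/5006 = -2*14003/5006 = -14003/2503 ≈ -5.5945)
E(B, F) = -238*B (E(B, F) = 2*(B - 120*B) = 2*(-119*B) = -238*B)
sqrt(E(8*q(0, 0), 143) + D) = sqrt(-1904*(0 - 1*0) - 14003/2503) = sqrt(-1904*(0 + 0) - 14003/2503) = sqrt(-1904*0 - 14003/2503) = sqrt(-238*0 - 14003/2503) = sqrt(0 - 14003/2503) = sqrt(-14003/2503) = I*sqrt(35049509)/2503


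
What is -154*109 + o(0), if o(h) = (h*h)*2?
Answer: -16786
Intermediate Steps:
o(h) = 2*h**2 (o(h) = h**2*2 = 2*h**2)
-154*109 + o(0) = -154*109 + 2*0**2 = -16786 + 2*0 = -16786 + 0 = -16786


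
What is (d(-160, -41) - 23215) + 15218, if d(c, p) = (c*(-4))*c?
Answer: -110397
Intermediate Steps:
d(c, p) = -4*c² (d(c, p) = (-4*c)*c = -4*c²)
(d(-160, -41) - 23215) + 15218 = (-4*(-160)² - 23215) + 15218 = (-4*25600 - 23215) + 15218 = (-102400 - 23215) + 15218 = -125615 + 15218 = -110397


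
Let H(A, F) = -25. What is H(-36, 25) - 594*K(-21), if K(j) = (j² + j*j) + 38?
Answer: -546505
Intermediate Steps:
K(j) = 38 + 2*j² (K(j) = (j² + j²) + 38 = 2*j² + 38 = 38 + 2*j²)
H(-36, 25) - 594*K(-21) = -25 - 594*(38 + 2*(-21)²) = -25 - 594*(38 + 2*441) = -25 - 594*(38 + 882) = -25 - 594*920 = -25 - 546480 = -546505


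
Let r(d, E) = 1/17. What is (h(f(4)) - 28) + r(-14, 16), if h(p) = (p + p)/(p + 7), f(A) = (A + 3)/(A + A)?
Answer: -4241/153 ≈ -27.719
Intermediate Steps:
r(d, E) = 1/17 (r(d, E) = 1*(1/17) = 1/17)
f(A) = (3 + A)/(2*A) (f(A) = (3 + A)/((2*A)) = (3 + A)*(1/(2*A)) = (3 + A)/(2*A))
h(p) = 2*p/(7 + p) (h(p) = (2*p)/(7 + p) = 2*p/(7 + p))
(h(f(4)) - 28) + r(-14, 16) = (2*((½)*(3 + 4)/4)/(7 + (½)*(3 + 4)/4) - 28) + 1/17 = (2*((½)*(¼)*7)/(7 + (½)*(¼)*7) - 28) + 1/17 = (2*(7/8)/(7 + 7/8) - 28) + 1/17 = (2*(7/8)/(63/8) - 28) + 1/17 = (2*(7/8)*(8/63) - 28) + 1/17 = (2/9 - 28) + 1/17 = -250/9 + 1/17 = -4241/153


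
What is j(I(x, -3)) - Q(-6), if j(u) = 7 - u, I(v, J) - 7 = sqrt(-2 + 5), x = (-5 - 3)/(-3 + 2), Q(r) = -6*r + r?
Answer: -30 - sqrt(3) ≈ -31.732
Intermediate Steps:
Q(r) = -5*r
x = 8 (x = -8/(-1) = -8*(-1) = 8)
I(v, J) = 7 + sqrt(3) (I(v, J) = 7 + sqrt(-2 + 5) = 7 + sqrt(3))
j(I(x, -3)) - Q(-6) = (7 - (7 + sqrt(3))) - (-5)*(-6) = (7 + (-7 - sqrt(3))) - 1*30 = -sqrt(3) - 30 = -30 - sqrt(3)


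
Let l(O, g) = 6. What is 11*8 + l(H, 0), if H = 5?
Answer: 94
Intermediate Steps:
11*8 + l(H, 0) = 11*8 + 6 = 88 + 6 = 94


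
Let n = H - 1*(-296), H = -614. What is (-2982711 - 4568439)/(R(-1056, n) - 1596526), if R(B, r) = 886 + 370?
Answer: 755115/159527 ≈ 4.7335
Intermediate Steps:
n = -318 (n = -614 - 1*(-296) = -614 + 296 = -318)
R(B, r) = 1256
(-2982711 - 4568439)/(R(-1056, n) - 1596526) = (-2982711 - 4568439)/(1256 - 1596526) = -7551150/(-1595270) = -7551150*(-1/1595270) = 755115/159527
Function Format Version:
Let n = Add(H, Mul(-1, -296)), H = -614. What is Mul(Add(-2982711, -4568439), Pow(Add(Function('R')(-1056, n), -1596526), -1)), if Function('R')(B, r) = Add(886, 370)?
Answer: Rational(755115, 159527) ≈ 4.7335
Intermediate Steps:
n = -318 (n = Add(-614, Mul(-1, -296)) = Add(-614, 296) = -318)
Function('R')(B, r) = 1256
Mul(Add(-2982711, -4568439), Pow(Add(Function('R')(-1056, n), -1596526), -1)) = Mul(Add(-2982711, -4568439), Pow(Add(1256, -1596526), -1)) = Mul(-7551150, Pow(-1595270, -1)) = Mul(-7551150, Rational(-1, 1595270)) = Rational(755115, 159527)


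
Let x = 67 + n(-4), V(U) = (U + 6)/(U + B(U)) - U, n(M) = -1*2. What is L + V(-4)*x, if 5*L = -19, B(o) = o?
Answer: 4799/20 ≈ 239.95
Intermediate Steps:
n(M) = -2
L = -19/5 (L = (⅕)*(-19) = -19/5 ≈ -3.8000)
V(U) = -U + (6 + U)/(2*U) (V(U) = (U + 6)/(U + U) - U = (6 + U)/((2*U)) - U = (6 + U)*(1/(2*U)) - U = (6 + U)/(2*U) - U = -U + (6 + U)/(2*U))
x = 65 (x = 67 - 2 = 65)
L + V(-4)*x = -19/5 + (½ - 1*(-4) + 3/(-4))*65 = -19/5 + (½ + 4 + 3*(-¼))*65 = -19/5 + (½ + 4 - ¾)*65 = -19/5 + (15/4)*65 = -19/5 + 975/4 = 4799/20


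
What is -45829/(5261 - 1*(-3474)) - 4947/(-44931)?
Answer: -39528054/7695535 ≈ -5.1365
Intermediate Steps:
-45829/(5261 - 1*(-3474)) - 4947/(-44931) = -45829/(5261 + 3474) - 4947*(-1/44931) = -45829/8735 + 97/881 = -39528054/7695535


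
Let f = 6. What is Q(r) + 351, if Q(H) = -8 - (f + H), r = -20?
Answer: 357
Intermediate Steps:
Q(H) = -14 - H (Q(H) = -8 - (6 + H) = -8 + (-6 - H) = -14 - H)
Q(r) + 351 = (-14 - 1*(-20)) + 351 = (-14 + 20) + 351 = 6 + 351 = 357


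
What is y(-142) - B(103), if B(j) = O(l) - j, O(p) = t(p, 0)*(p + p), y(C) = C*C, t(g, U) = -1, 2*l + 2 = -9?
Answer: 20256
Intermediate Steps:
l = -11/2 (l = -1 + (½)*(-9) = -1 - 9/2 = -11/2 ≈ -5.5000)
y(C) = C²
O(p) = -2*p (O(p) = -(p + p) = -2*p)
B(j) = 11 - j (B(j) = -2*(-11/2) - j = 11 - j)
y(-142) - B(103) = (-142)² - (11 - 1*103) = 20164 - (11 - 103) = 20164 - 1*(-92) = 20164 + 92 = 20256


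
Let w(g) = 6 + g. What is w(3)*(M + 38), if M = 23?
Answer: 549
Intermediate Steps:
w(3)*(M + 38) = (6 + 3)*(23 + 38) = 9*61 = 549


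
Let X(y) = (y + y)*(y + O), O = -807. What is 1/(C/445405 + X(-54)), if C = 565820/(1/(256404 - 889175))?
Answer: -89081/63323433416 ≈ -1.4068e-6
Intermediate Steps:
X(y) = 2*y*(-807 + y) (X(y) = (y + y)*(y - 807) = (2*y)*(-807 + y) = 2*y*(-807 + y))
C = -358034487220 (C = 565820/(1/(-632771)) = 565820/(-1/632771) = 565820*(-632771) = -358034487220)
1/(C/445405 + X(-54)) = 1/(-358034487220/445405 + 2*(-54)*(-807 - 54)) = 1/(-358034487220*1/445405 + 2*(-54)*(-861)) = 1/(-71606897444/89081 + 92988) = 1/(-63323433416/89081) = -89081/63323433416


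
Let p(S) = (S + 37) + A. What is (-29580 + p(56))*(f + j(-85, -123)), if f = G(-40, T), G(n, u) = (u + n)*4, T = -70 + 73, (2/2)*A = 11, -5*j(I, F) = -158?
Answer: 17155032/5 ≈ 3.4310e+6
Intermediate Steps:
j(I, F) = 158/5 (j(I, F) = -⅕*(-158) = 158/5)
A = 11
T = 3
p(S) = 48 + S (p(S) = (S + 37) + 11 = (37 + S) + 11 = 48 + S)
G(n, u) = 4*n + 4*u (G(n, u) = (n + u)*4 = 4*n + 4*u)
f = -148 (f = 4*(-40) + 4*3 = -160 + 12 = -148)
(-29580 + p(56))*(f + j(-85, -123)) = (-29580 + (48 + 56))*(-148 + 158/5) = (-29580 + 104)*(-582/5) = -29476*(-582/5) = 17155032/5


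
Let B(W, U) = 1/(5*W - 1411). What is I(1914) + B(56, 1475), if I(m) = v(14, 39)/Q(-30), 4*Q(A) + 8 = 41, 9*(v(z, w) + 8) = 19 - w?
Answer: -138835/111969 ≈ -1.2399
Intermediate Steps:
v(z, w) = -53/9 - w/9 (v(z, w) = -8 + (19 - w)/9 = -8 + (19/9 - w/9) = -53/9 - w/9)
Q(A) = 33/4 (Q(A) = -2 + (¼)*41 = -2 + 41/4 = 33/4)
B(W, U) = 1/(-1411 + 5*W)
I(m) = -368/297 (I(m) = (-53/9 - ⅑*39)/(33/4) = (-53/9 - 13/3)*(4/33) = -92/9*4/33 = -368/297)
I(1914) + B(56, 1475) = -368/297 + 1/(-1411 + 5*56) = -368/297 + 1/(-1411 + 280) = -368/297 + 1/(-1131) = -368/297 - 1/1131 = -138835/111969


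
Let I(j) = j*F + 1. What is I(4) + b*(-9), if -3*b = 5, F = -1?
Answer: 12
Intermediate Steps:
I(j) = 1 - j (I(j) = j*(-1) + 1 = -j + 1 = 1 - j)
b = -5/3 (b = -1/3*5 = -5/3 ≈ -1.6667)
I(4) + b*(-9) = (1 - 1*4) - 5/3*(-9) = (1 - 4) + 15 = -3 + 15 = 12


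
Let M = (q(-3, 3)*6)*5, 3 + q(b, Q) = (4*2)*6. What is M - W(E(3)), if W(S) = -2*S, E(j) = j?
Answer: 1356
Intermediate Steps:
q(b, Q) = 45 (q(b, Q) = -3 + (4*2)*6 = -3 + 8*6 = -3 + 48 = 45)
M = 1350 (M = (45*6)*5 = 270*5 = 1350)
M - W(E(3)) = 1350 - (-2)*3 = 1350 - 1*(-6) = 1350 + 6 = 1356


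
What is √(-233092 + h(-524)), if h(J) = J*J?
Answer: 2*√10371 ≈ 203.68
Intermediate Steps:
h(J) = J²
√(-233092 + h(-524)) = √(-233092 + (-524)²) = √(-233092 + 274576) = √41484 = 2*√10371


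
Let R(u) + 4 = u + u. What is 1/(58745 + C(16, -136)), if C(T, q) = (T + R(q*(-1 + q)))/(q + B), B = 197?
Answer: 61/3620721 ≈ 1.6847e-5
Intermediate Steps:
R(u) = -4 + 2*u (R(u) = -4 + (u + u) = -4 + 2*u)
C(T, q) = (-4 + T + 2*q*(-1 + q))/(197 + q) (C(T, q) = (T + (-4 + 2*(q*(-1 + q))))/(q + 197) = (T + (-4 + 2*q*(-1 + q)))/(197 + q) = (-4 + T + 2*q*(-1 + q))/(197 + q))
1/(58745 + C(16, -136)) = 1/(58745 + (-4 + 16 + 2*(-136)*(-1 - 136))/(197 - 136)) = 1/(58745 + (-4 + 16 + 2*(-136)*(-137))/61) = 1/(58745 + (-4 + 16 + 37264)/61) = 1/(58745 + (1/61)*37276) = 1/(58745 + 37276/61) = 1/(3620721/61) = 61/3620721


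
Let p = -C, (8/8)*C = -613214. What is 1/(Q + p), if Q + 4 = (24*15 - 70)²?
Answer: 1/697310 ≈ 1.4341e-6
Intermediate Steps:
C = -613214
p = 613214 (p = -1*(-613214) = 613214)
Q = 84096 (Q = -4 + (24*15 - 70)² = -4 + (360 - 70)² = -4 + 290² = -4 + 84100 = 84096)
1/(Q + p) = 1/(84096 + 613214) = 1/697310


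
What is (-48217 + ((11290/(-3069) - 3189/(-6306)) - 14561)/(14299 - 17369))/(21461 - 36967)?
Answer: 954828622651669/307091471349960 ≈ 3.1093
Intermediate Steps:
(-48217 + ((11290/(-3069) - 3189/(-6306)) - 14561)/(14299 - 17369))/(21461 - 36967) = (-48217 + ((11290*(-1/3069) - 3189*(-1/6306)) - 14561)/(-3070))/(-15506) = (-48217 + ((-11290/3069 + 1063/2102) - 14561)*(-1/3070))*(-1/15506) = (-48217 + (-20469233/6451038 - 14561)*(-1/3070))*(-1/15506) = (-48217 - 93954033551/6451038*(-1/3070))*(-1/15506) = (-48217 + 93954033551/19804686660)*(-1/15506) = -954828622651669/19804686660*(-1/15506) = 954828622651669/307091471349960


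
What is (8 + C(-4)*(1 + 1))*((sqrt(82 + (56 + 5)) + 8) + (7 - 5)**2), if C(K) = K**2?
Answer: 480 + 40*sqrt(143) ≈ 958.33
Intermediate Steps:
(8 + C(-4)*(1 + 1))*((sqrt(82 + (56 + 5)) + 8) + (7 - 5)**2) = (8 + (-4)**2*(1 + 1))*((sqrt(82 + (56 + 5)) + 8) + (7 - 5)**2) = (8 + 16*2)*((sqrt(82 + 61) + 8) + 2**2) = (8 + 32)*((sqrt(143) + 8) + 4) = 40*((8 + sqrt(143)) + 4) = 40*(12 + sqrt(143)) = 480 + 40*sqrt(143)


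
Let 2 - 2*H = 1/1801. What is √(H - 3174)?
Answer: I*√41167787494/3602 ≈ 56.329*I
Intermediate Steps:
H = 3601/3602 (H = 1 - ½/1801 = 1 - ½*1/1801 = 1 - 1/3602 = 3601/3602 ≈ 0.99972)
√(H - 3174) = √(3601/3602 - 3174) = √(-11429147/3602) = I*√41167787494/3602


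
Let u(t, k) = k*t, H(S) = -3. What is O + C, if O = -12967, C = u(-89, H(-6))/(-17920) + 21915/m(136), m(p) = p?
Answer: -3901181819/304640 ≈ -12806.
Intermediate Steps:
C = 49085061/304640 (C = -3*(-89)/(-17920) + 21915/136 = 267*(-1/17920) + 21915*(1/136) = -267/17920 + 21915/136 = 49085061/304640 ≈ 161.12)
O + C = -12967 + 49085061/304640 = -3901181819/304640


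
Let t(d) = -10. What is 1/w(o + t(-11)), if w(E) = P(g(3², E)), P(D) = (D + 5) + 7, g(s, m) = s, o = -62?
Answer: 1/21 ≈ 0.047619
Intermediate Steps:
P(D) = 12 + D (P(D) = (5 + D) + 7 = 12 + D)
w(E) = 21 (w(E) = 12 + 3² = 12 + 9 = 21)
1/w(o + t(-11)) = 1/21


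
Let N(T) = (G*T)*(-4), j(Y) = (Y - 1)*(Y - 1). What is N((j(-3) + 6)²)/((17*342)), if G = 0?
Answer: 0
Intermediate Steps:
j(Y) = (-1 + Y)² (j(Y) = (-1 + Y)*(-1 + Y) = (-1 + Y)²)
N(T) = 0 (N(T) = (0*T)*(-4) = 0*(-4) = 0)
N((j(-3) + 6)²)/((17*342)) = 0/((17*342)) = 0/5814 = 0*(1/5814) = 0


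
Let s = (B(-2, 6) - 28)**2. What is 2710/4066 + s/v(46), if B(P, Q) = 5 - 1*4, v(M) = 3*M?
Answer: 556349/93518 ≈ 5.9491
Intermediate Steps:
B(P, Q) = 1 (B(P, Q) = 5 - 4 = 1)
s = 729 (s = (1 - 28)**2 = (-27)**2 = 729)
2710/4066 + s/v(46) = 2710/4066 + 729/((3*46)) = 2710*(1/4066) + 729/138 = 1355/2033 + 729*(1/138) = 1355/2033 + 243/46 = 556349/93518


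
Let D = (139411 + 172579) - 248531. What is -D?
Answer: -63459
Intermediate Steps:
D = 63459 (D = 311990 - 248531 = 63459)
-D = -1*63459 = -63459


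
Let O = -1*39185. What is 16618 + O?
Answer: -22567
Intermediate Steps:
O = -39185
16618 + O = 16618 - 39185 = -22567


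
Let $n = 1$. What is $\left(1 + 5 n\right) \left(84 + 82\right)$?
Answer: $996$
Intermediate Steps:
$\left(1 + 5 n\right) \left(84 + 82\right) = \left(1 + 5 \cdot 1\right) \left(84 + 82\right) = \left(1 + 5\right) 166 = 6 \cdot 166 = 996$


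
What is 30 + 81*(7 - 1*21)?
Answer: -1104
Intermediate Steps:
30 + 81*(7 - 1*21) = 30 + 81*(7 - 21) = 30 + 81*(-14) = 30 - 1134 = -1104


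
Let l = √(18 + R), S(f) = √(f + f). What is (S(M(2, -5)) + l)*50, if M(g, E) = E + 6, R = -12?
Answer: 50*√2 + 50*√6 ≈ 193.19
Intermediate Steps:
M(g, E) = 6 + E
S(f) = √2*√f (S(f) = √(2*f) = √2*√f)
l = √6 (l = √(18 - 12) = √6 ≈ 2.4495)
(S(M(2, -5)) + l)*50 = (√2*√(6 - 5) + √6)*50 = (√2*√1 + √6)*50 = (√2*1 + √6)*50 = (√2 + √6)*50 = 50*√2 + 50*√6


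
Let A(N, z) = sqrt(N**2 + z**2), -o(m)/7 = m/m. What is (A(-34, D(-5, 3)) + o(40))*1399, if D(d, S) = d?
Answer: -9793 + 1399*sqrt(1181) ≈ 38285.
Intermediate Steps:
o(m) = -7 (o(m) = -7*m/m = -7*1 = -7)
(A(-34, D(-5, 3)) + o(40))*1399 = (sqrt((-34)**2 + (-5)**2) - 7)*1399 = (sqrt(1156 + 25) - 7)*1399 = (sqrt(1181) - 7)*1399 = (-7 + sqrt(1181))*1399 = -9793 + 1399*sqrt(1181)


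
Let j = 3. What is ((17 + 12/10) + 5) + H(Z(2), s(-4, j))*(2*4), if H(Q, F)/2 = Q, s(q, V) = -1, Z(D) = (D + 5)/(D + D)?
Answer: 256/5 ≈ 51.200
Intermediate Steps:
Z(D) = (5 + D)/(2*D) (Z(D) = (5 + D)/((2*D)) = (5 + D)*(1/(2*D)) = (5 + D)/(2*D))
H(Q, F) = 2*Q
((17 + 12/10) + 5) + H(Z(2), s(-4, j))*(2*4) = ((17 + 12/10) + 5) + (2*((½)*(5 + 2)/2))*(2*4) = ((17 + 12*(⅒)) + 5) + (2*((½)*(½)*7))*8 = ((17 + 6/5) + 5) + (2*(7/4))*8 = (91/5 + 5) + (7/2)*8 = 116/5 + 28 = 256/5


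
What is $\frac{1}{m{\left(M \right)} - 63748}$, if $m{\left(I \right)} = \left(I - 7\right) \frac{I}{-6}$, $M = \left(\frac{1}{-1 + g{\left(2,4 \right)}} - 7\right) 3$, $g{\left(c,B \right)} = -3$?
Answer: $- \frac{32}{2043271} \approx -1.5661 \cdot 10^{-5}$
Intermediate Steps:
$M = - \frac{87}{4}$ ($M = \left(\frac{1}{-1 - 3} - 7\right) 3 = \left(\frac{1}{-4} - 7\right) 3 = \left(- \frac{1}{4} - 7\right) 3 = \left(- \frac{29}{4}\right) 3 = - \frac{87}{4} \approx -21.75$)
$m{\left(I \right)} = - \frac{I \left(-7 + I\right)}{6}$ ($m{\left(I \right)} = \left(-7 + I\right) I \left(- \frac{1}{6}\right) = \left(-7 + I\right) \left(- \frac{I}{6}\right) = - \frac{I \left(-7 + I\right)}{6}$)
$\frac{1}{m{\left(M \right)} - 63748} = \frac{1}{\frac{1}{6} \left(- \frac{87}{4}\right) \left(7 - - \frac{87}{4}\right) - 63748} = \frac{1}{\frac{1}{6} \left(- \frac{87}{4}\right) \left(7 + \frac{87}{4}\right) - 63748} = \frac{1}{\frac{1}{6} \left(- \frac{87}{4}\right) \frac{115}{4} - 63748} = \frac{1}{- \frac{3335}{32} - 63748} = \frac{1}{- \frac{2043271}{32}} = - \frac{32}{2043271}$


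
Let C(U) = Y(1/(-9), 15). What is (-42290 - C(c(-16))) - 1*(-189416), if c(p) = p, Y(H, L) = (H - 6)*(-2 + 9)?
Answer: 1324519/9 ≈ 1.4717e+5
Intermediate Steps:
Y(H, L) = -42 + 7*H (Y(H, L) = (-6 + H)*7 = -42 + 7*H)
C(U) = -385/9 (C(U) = -42 + 7/(-9) = -42 + 7*(-⅑) = -42 - 7/9 = -385/9)
(-42290 - C(c(-16))) - 1*(-189416) = (-42290 - 1*(-385/9)) - 1*(-189416) = (-42290 + 385/9) + 189416 = -380225/9 + 189416 = 1324519/9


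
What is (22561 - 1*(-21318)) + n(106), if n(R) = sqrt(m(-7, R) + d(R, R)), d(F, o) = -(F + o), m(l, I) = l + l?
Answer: 43879 + I*sqrt(226) ≈ 43879.0 + 15.033*I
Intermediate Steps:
m(l, I) = 2*l
d(F, o) = -F - o
n(R) = sqrt(-14 - 2*R) (n(R) = sqrt(2*(-7) + (-R - R)) = sqrt(-14 - 2*R))
(22561 - 1*(-21318)) + n(106) = (22561 - 1*(-21318)) + sqrt(-14 - 2*106) = (22561 + 21318) + sqrt(-14 - 212) = 43879 + sqrt(-226) = 43879 + I*sqrt(226)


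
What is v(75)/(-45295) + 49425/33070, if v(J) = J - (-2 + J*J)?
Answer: 484435547/299581130 ≈ 1.6170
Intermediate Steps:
v(J) = 2 + J - J² (v(J) = J - (-2 + J²) = J + (2 - J²) = 2 + J - J²)
v(75)/(-45295) + 49425/33070 = (2 + 75 - 1*75²)/(-45295) + 49425/33070 = (2 + 75 - 1*5625)*(-1/45295) + 49425*(1/33070) = (2 + 75 - 5625)*(-1/45295) + 9885/6614 = -5548*(-1/45295) + 9885/6614 = 5548/45295 + 9885/6614 = 484435547/299581130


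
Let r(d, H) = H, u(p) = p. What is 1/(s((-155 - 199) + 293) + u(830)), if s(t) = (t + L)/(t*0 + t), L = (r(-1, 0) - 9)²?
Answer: 61/50610 ≈ 0.0012053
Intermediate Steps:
L = 81 (L = (0 - 9)² = (-9)² = 81)
s(t) = (81 + t)/t (s(t) = (t + 81)/(t*0 + t) = (81 + t)/(0 + t) = (81 + t)/t)
1/(s((-155 - 199) + 293) + u(830)) = 1/((81 + ((-155 - 199) + 293))/((-155 - 199) + 293) + 830) = 1/((81 + (-354 + 293))/(-354 + 293) + 830) = 1/((81 - 61)/(-61) + 830) = 1/(-1/61*20 + 830) = 1/(-20/61 + 830) = 1/(50610/61) = 61/50610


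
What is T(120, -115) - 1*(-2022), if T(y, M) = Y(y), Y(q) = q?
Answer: 2142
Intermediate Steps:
T(y, M) = y
T(120, -115) - 1*(-2022) = 120 - 1*(-2022) = 120 + 2022 = 2142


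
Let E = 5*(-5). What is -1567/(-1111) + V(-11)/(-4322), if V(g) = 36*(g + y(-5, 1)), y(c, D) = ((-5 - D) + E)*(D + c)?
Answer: 1126513/2400871 ≈ 0.46921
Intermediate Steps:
E = -25
y(c, D) = (-30 - D)*(D + c) (y(c, D) = ((-5 - D) - 25)*(D + c) = (-30 - D)*(D + c))
V(g) = 4464 + 36*g (V(g) = 36*(g + (-1*1² - 30*1 - 30*(-5) - 1*1*(-5))) = 36*(g + (-1*1 - 30 + 150 + 5)) = 36*(g + (-1 - 30 + 150 + 5)) = 36*(g + 124) = 36*(124 + g) = 4464 + 36*g)
-1567/(-1111) + V(-11)/(-4322) = -1567/(-1111) + (4464 + 36*(-11))/(-4322) = -1567*(-1/1111) + (4464 - 396)*(-1/4322) = 1567/1111 + 4068*(-1/4322) = 1567/1111 - 2034/2161 = 1126513/2400871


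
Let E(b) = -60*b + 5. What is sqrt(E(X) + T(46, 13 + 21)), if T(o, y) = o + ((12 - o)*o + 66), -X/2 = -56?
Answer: I*sqrt(8167) ≈ 90.371*I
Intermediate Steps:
X = 112 (X = -2*(-56) = 112)
T(o, y) = 66 + o + o*(12 - o) (T(o, y) = o + (o*(12 - o) + 66) = o + (66 + o*(12 - o)) = 66 + o + o*(12 - o))
E(b) = 5 - 60*b
sqrt(E(X) + T(46, 13 + 21)) = sqrt((5 - 60*112) + (66 - 1*46**2 + 13*46)) = sqrt((5 - 6720) + (66 - 1*2116 + 598)) = sqrt(-6715 + (66 - 2116 + 598)) = sqrt(-6715 - 1452) = sqrt(-8167) = I*sqrt(8167)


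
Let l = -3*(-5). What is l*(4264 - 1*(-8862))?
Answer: 196890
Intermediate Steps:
l = 15
l*(4264 - 1*(-8862)) = 15*(4264 - 1*(-8862)) = 15*(4264 + 8862) = 15*13126 = 196890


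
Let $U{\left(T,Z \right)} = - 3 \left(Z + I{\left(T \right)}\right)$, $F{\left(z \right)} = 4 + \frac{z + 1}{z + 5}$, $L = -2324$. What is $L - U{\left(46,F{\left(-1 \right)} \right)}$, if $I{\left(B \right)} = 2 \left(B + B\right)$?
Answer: $-1760$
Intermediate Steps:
$I{\left(B \right)} = 4 B$ ($I{\left(B \right)} = 2 \cdot 2 B = 4 B$)
$F{\left(z \right)} = 4 + \frac{1 + z}{5 + z}$
$U{\left(T,Z \right)} = - 12 T - 3 Z$ ($U{\left(T,Z \right)} = - 3 \left(Z + 4 T\right) = - 12 T - 3 Z$)
$L - U{\left(46,F{\left(-1 \right)} \right)} = -2324 - \left(\left(-12\right) 46 - 3 \frac{21 + 5 \left(-1\right)}{5 - 1}\right) = -2324 - \left(-552 - 3 \frac{21 - 5}{4}\right) = -2324 - \left(-552 - 3 \cdot \frac{1}{4} \cdot 16\right) = -2324 - \left(-552 - 12\right) = -2324 - -564 = -2324 + 564 = -1760$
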